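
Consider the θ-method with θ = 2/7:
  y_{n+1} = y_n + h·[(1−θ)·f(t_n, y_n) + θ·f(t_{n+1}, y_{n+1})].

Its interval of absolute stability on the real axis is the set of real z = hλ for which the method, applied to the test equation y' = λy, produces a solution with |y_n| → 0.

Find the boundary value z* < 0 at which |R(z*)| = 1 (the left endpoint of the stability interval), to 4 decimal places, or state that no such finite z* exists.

left endpoint -4.6667.

Test eqn y'=λy, z=hλ:
  y_{n+1} = y_n + z·[5/7·y_n + 2/7·y_{n+1}] ⇒ (1 − 2/7z)y_{n+1} = (1 + 5/7z)y_n
  so R(z) = (1 + 5/7z)/(1 − 2/7z).

Solve |R(x)|<1 on ℝ⁻.
x=-0.34: |R|=0.6901
R=−1: 1+5/7x = −1+2/7x ⇒ -3/7x=2 ⇒ x=2/(-3/7)=-4.6667
Confirm numerically:
  x=-3.796: |R|=0.82100 <1
  x=-3.393: |R|=0.72283 <1
  x=-2.297: |R|=0.38684 <1
  x=-4.860: |R|=1.03469 >1
  x=-4.766: |R|=1.01803 >1
Interval (-4.6667, 0).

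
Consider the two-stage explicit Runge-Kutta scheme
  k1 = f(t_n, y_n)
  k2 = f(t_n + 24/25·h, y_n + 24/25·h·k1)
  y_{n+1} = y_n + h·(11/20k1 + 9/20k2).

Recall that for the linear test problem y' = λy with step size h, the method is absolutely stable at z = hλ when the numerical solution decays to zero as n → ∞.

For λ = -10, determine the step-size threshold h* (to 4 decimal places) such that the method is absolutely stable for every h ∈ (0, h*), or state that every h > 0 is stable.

Set f=λy, z=hλ:
  k1=λy_n ⇒ h·k1=z·y_n;  k2=λ(1+24/25z)y_n ⇒ h·k2=z(1+24/25z)y_n
  y_{n+1}/y_n = 1 + 11/20z + 9/20z(1+24/25z) = 1 + z + 54/125z²
  so R(z) = 1 + z + 54/125z².

Need |R(x)|<1, x<0.
x=-0.51: |R|=0.6024
R=1: x+54/125x²=0 ⇒ x=−125/54=-2.3148; min R=1−1/(4·54/125)=0.4213>−1
Confirm numerically:
  x=-1.991: |R|=0.72148 <1
  x=-1.954: |R|=0.69543 <1
  x=-1.265: |R|=0.42630 <1
  x=-1.136: |R|=0.42149 <1
  x=-2.807: |R|=1.59684 >1
  x=-2.703: |R|=1.45328 >1
  x=-2.446: |R|=1.13862 >1
Interval (-2.3148, 0).

(-2.3148,0); λ=-10 ⇒ h* = (125/54)/10 = 0.2315.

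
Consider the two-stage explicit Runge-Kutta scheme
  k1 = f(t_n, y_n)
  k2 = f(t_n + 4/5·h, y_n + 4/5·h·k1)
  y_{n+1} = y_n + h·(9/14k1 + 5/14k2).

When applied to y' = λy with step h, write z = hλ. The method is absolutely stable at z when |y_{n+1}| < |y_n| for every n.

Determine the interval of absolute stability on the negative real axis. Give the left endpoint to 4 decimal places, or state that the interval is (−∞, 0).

(-3.5000, 0).

On y'=λy, z=hλ:
  k1=λy_n ⇒ h·k1=z·y_n;  k2=λ(1+4/5z)y_n ⇒ h·k2=z(1+4/5z)y_n
  y_{n+1}/y_n = 1 + 9/14z + 5/14z(1+4/5z) = 1 + z + 2/7z²
  so R(z) = 1 + z + 2/7z².

Find x<0 with |R(x)|<1.
x=-1.55: |R|=0.1364
R=1: x+2/7x²=0 ⇒ x=−7/2=-3.5000; min R=1−1/(4·2/7)=0.1250>−1
Confirm numerically:
  x=-3.087: |R|=0.63573 <1
  x=-2.877: |R|=0.48789 <1
  x=-2.545: |R|=0.30558 <1
  x=-3.668: |R|=1.17606 >1
  x=-3.548: |R|=1.04866 >1
Stable set (-3.5000, 0).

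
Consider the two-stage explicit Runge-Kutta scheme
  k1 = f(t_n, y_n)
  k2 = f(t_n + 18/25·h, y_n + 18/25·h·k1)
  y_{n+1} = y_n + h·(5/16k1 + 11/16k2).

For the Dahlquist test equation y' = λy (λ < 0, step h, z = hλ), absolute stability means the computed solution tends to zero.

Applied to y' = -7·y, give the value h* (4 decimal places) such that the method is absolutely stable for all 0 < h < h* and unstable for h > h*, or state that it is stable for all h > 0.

Set f=λy, z=hλ:
  k1=λy_n ⇒ h·k1=z·y_n;  k2=λ(1+18/25z)y_n ⇒ h·k2=z(1+18/25z)y_n
  y_{n+1}/y_n = 1 + 5/16z + 11/16z(1+18/25z) = 1 + z + 99/200z²
  R(z) = 1 + z + 99/200z².

Need |R(x)|<1, x<0.
x=-1.26: |R|=0.5259
R=1: x+99/200x²=0 ⇒ x=−200/99=-2.0202; min R=1−1/(4·99/200)=0.4949>−1
Confirm numerically:
  x=-1.517: |R|=0.62214 <1
  x=-1.284: |R|=0.53208 <1
  x=-1.143: |R|=0.50369 <1
  x=-1.141: |R|=0.50343 <1
  x=-2.455: |R|=1.52838 >1
  x=-2.085: |R|=1.06688 >1
Stable set (-2.0202, 0).

(-2.0202,0); λ=-7 ⇒ h* = (200/99)/7 = 0.2886.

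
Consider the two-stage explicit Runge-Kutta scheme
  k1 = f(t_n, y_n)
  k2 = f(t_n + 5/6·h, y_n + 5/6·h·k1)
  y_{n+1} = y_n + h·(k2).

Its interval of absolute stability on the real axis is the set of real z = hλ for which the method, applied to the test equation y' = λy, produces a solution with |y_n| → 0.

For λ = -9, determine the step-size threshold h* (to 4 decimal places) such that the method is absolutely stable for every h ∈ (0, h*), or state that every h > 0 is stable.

(-1.2000,0); λ=-9 ⇒ h* = (6/5)/9 = 0.1333.

On y'=λy, z=hλ:
  k1=λy_n ⇒ h·k1=z·y_n;  k2=λ(1+5/6z)y_n ⇒ h·k2=z(1+5/6z)y_n
  y_{n+1}/y_n = 1 + z(1+5/6z) = 1 + z + 5/6z²
  ⇒ R(z) = 1 + z + 5/6z².

Solve |R(x)|<1 on ℝ⁻.
x=-1.57: |R|=1.4841
R=1: x+5/6x²=0 ⇒ x=−6/5=-1.2000; min R=1−1/(4·5/6)=0.7000>−1
Confirm numerically:
  x=-1.120: |R|=0.92533 <1
  x=-0.870: |R|=0.76075 <1
  x=-0.737: |R|=0.71564 <1
  x=-0.564: |R|=0.70108 <1
  x=-1.388: |R|=1.21745 >1
  x=-1.356: |R|=1.17628 >1
So |R|<1 on (-1.2000, 0).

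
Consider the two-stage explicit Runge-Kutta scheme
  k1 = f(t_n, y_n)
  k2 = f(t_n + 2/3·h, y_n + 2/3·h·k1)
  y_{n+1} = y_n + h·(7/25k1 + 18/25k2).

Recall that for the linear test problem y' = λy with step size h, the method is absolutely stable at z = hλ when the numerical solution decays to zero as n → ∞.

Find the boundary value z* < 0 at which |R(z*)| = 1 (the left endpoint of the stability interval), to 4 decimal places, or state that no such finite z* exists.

z* = -2.0833.

Set f=λy, z=hλ:
  k1=λy_n ⇒ h·k1=z·y_n;  k2=λ(1+2/3z)y_n ⇒ h·k2=z(1+2/3z)y_n
  y_{n+1}/y_n = 1 + 7/25z + 18/25z(1+2/3z) = 1 + z + 12/25z²
  so R(z) = 1 + z + 12/25z².

Solve |R(x)|<1 on ℝ⁻.
x=-0.39: |R|=0.6830
R=1: x+12/25x²=0 ⇒ x=−25/12=-2.0833; min R=1−1/(4·12/25)=0.4792>−1
Confirm numerically:
  x=-1.646: |R|=0.65447 <1
  x=-1.483: |R|=0.57266 <1
  x=-1.353: |R|=0.52569 <1
  x=-1.120: |R|=0.48211 <1
  x=-2.242: |R|=1.17075 >1
  x=-2.178: |R|=1.09897 >1
  x=-2.151: |R|=1.06986 >1
Stable set (-2.0833, 0).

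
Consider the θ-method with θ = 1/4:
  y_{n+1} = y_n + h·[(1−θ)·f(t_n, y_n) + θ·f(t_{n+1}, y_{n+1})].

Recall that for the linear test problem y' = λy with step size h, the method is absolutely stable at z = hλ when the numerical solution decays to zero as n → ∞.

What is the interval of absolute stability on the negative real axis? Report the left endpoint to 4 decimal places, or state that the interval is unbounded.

z∈(-4.0000,0).

Set f=λy, z=hλ:
  y_{n+1} = y_n + z·[3/4·y_n + 1/4·y_{n+1}] ⇒ (1 − 1/4z)y_{n+1} = (1 + 3/4z)y_n
  R(z) = (1 + 3/4z)/(1 − 1/4z).

Boundary: |R(x)|=1, x<0.
x=-0.38: |R|=0.6530
R=−1: 1+3/4x = −1+1/4x ⇒ -1/2x=2 ⇒ x=2/(-1/2)=-4.0000
Confirm numerically:
  x=-3.941: |R|=0.98514 <1
  x=-2.895: |R|=0.67948 <1
  x=-2.653: |R|=0.59507 <1
  x=-1.677: |R|=0.18161 <1
  x=-4.388: |R|=1.09251 >1
  x=-4.271: |R|=1.06553 >1
  x=-4.086: |R|=1.02127 >1
Stable set (-4.0000, 0).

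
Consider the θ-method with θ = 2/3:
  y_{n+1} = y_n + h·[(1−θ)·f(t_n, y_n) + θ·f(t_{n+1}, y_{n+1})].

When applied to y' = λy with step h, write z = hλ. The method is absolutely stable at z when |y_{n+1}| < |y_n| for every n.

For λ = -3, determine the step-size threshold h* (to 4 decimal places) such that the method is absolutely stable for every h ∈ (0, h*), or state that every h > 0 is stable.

Set f=λy, z=hλ:
  y_{n+1} = y_n + z·[1/3·y_n + 2/3·y_{n+1}] ⇒ (1 − 2/3z)y_{n+1} = (1 + 1/3z)y_n
  so R(z) = (1 + 1/3z)/(1 − 2/3z).

Boundary: |R(x)|=1, x<0.
x=-1.3: |R|=0.3036
x=-2: |R|=0.1429
x=-10: |R|=0.3043
x=-100: |R|=0.4778
θ=2/3≥1/2 ⇒ |1+1/3x|<|1−2/3x| ∀x<0 ⇒ stable on all of ℝ⁻.

(−∞, 0) — no finite endpoint. Any h>0 works for λ=-3.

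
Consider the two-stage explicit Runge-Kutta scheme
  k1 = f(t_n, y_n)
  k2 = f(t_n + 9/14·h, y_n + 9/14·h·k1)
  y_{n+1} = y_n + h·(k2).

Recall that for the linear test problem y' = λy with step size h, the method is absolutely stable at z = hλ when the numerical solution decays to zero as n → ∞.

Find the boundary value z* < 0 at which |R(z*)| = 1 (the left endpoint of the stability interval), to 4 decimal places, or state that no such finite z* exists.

left endpoint -1.5556.

Set f=λy, z=hλ:
  k1=λy_n ⇒ h·k1=z·y_n;  k2=λ(1+9/14z)y_n ⇒ h·k2=z(1+9/14z)y_n
  y_{n+1}/y_n = 1 + z(1+9/14z) = 1 + z + 9/14z²
  R(z) = 1 + z + 9/14z².

Boundary: |R(x)|=1, x<0.
x=-1.52: |R|=0.9653
R=1: x+9/14x²=0 ⇒ x=−14/9=-1.5556; min R=1−1/(4·9/14)=0.6111>−1
Confirm numerically:
  x=-1.244: |R|=0.75084 <1
  x=-1.093: |R|=0.67499 <1
  x=-1.070: |R|=0.66601 <1
  x=-0.836: |R|=0.61329 <1
  x=-2.102: |R|=1.73840 >1
  x=-2.097: |R|=1.72991 >1
  x=-1.884: |R|=1.39779 >1
Stable set (-1.5556, 0).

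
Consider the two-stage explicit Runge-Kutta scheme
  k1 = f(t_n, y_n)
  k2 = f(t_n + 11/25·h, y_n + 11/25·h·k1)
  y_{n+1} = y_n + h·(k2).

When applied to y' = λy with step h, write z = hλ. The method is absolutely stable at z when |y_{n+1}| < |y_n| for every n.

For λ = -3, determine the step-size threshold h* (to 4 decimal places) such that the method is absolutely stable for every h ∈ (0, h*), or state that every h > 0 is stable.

Set f=λy, z=hλ:
  k1=λy_n ⇒ h·k1=z·y_n;  k2=λ(1+11/25z)y_n ⇒ h·k2=z(1+11/25z)y_n
  y_{n+1}/y_n = 1 + z(1+11/25z) = 1 + z + 11/25z²
  so R(z) = 1 + z + 11/25z².

Boundary: |R(x)|=1, x<0.
x=-0.4: |R|=0.6704
R=1: x+11/25x²=0 ⇒ x=−25/11=-2.2727; min R=1−1/(4·11/25)=0.4318>−1
Confirm numerically:
  x=-2.118: |R|=0.85581 <1
  x=-1.713: |R|=0.57812 <1
  x=-1.523: |R|=0.49759 <1
  x=-1.420: |R|=0.46722 <1
  x=-2.529: |R|=1.28517 >1
  x=-2.427: |R|=1.16474 >1
  x=-2.389: |R|=1.12222 >1
Stable set (-2.2727, 0).

(-2.2727,0); λ=-3 ⇒ h* = (25/11)/3 = 0.7576.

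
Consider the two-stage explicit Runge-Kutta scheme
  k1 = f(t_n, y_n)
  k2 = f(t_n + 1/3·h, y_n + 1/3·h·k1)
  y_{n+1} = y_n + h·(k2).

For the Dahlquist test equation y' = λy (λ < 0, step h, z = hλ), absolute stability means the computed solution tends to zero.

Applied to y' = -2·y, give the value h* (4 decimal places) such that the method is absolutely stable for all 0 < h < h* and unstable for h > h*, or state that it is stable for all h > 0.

(-3.0000,0); λ=-2 ⇒ h* = (3)/2 = 1.5000.

With y'=λy (z=hλ):
  k1=λy_n ⇒ h·k1=z·y_n;  k2=λ(1+1/3z)y_n ⇒ h·k2=z(1+1/3z)y_n
  y_{n+1}/y_n = 1 + z(1+1/3z) = 1 + z + 1/3z²
  Hence R(z) = 1 + z + 1/3z².

Find x<0 with |R(x)|<1.
x=-0.91: |R|=0.3660
R=1: x+1/3x²=0 ⇒ x=−3=-3.0000; min R=1−1/(4·1/3)=0.2500>−1
Confirm numerically:
  x=-2.619: |R|=0.66739 <1
  x=-2.292: |R|=0.45909 <1
  x=-2.271: |R|=0.44815 <1
  x=-1.706: |R|=0.26415 <1
  x=-3.358: |R|=1.40072 >1
  x=-3.305: |R|=1.33601 >1
  x=-3.253: |R|=1.27434 >1
Stable set (-3.0000, 0).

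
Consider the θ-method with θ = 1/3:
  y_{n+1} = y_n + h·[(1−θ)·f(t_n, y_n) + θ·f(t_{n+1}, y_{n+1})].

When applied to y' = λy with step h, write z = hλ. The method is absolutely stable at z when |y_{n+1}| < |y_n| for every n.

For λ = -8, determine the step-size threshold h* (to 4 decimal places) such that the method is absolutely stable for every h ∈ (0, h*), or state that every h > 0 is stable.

(-6.0000,0); λ=-8 ⇒ h* = (6)/8 = 0.7500.

Test eqn y'=λy, z=hλ:
  y_{n+1} = y_n + z·[2/3·y_n + 1/3·y_{n+1}] ⇒ (1 − 1/3z)y_{n+1} = (1 + 2/3z)y_n
  Hence R(z) = (1 + 2/3z)/(1 − 1/3z).

Solve |R(x)|<1 on ℝ⁻.
x=-0.35: |R|=0.6866
R=−1: 1+2/3x = −1+1/3x ⇒ -1/3x=2 ⇒ x=2/(-1/3)=-6.0000
Confirm numerically:
  x=-4.506: |R|=0.80096 <1
  x=-3.783: |R|=0.67315 <1
  x=-2.525: |R|=0.37104 <1
  x=-6.501: |R|=1.05273 >1
  x=-6.293: |R|=1.03153 >1
Stable set (-6.0000, 0).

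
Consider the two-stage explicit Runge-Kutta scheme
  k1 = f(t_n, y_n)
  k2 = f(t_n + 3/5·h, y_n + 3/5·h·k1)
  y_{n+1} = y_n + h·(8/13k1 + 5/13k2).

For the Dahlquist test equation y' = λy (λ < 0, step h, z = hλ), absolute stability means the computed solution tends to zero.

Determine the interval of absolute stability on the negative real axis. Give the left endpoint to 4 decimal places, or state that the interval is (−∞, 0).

(-4.3333, 0).

On y'=λy, z=hλ:
  k1=λy_n ⇒ h·k1=z·y_n;  k2=λ(1+3/5z)y_n ⇒ h·k2=z(1+3/5z)y_n
  y_{n+1}/y_n = 1 + 8/13z + 5/13z(1+3/5z) = 1 + z + 3/13z²
  ⇒ R(z) = 1 + z + 3/13z².

Boundary: |R(x)|=1, x<0.
x=-0.74: |R|=0.3864
R=1: x+3/13x²=0 ⇒ x=−13/3=-4.3333; min R=1−1/(4·3/13)=-0.0833>−1
Confirm numerically:
  x=-4.296: |R|=0.96299 <1
  x=-3.086: |R|=0.11171 <1
  x=-2.472: |R|=0.06182 <1
  x=-4.701: |R|=1.39886 >1
  x=-4.557: |R|=1.23521 >1
Interval (-4.3333, 0).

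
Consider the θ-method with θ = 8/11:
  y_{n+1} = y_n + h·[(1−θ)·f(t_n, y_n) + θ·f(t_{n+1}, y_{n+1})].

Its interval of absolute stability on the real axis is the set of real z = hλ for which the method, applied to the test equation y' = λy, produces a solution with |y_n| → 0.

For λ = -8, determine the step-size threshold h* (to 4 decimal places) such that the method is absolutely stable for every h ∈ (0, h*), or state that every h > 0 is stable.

With y'=λy (z=hλ):
  y_{n+1} = y_n + z·[3/11·y_n + 8/11·y_{n+1}] ⇒ (1 − 8/11z)y_{n+1} = (1 + 3/11z)y_n
  ⇒ R(z) = (1 + 3/11z)/(1 − 8/11z).

Find x<0 with |R(x)|<1.
x=-1.46: |R|=0.2919
x=-2: |R|=0.1852
x=-10: |R|=0.2088
x=-100: |R|=0.3564
θ=8/11≥1/2 ⇒ |1+3/11x|<|1−8/11x| ∀x<0 ⇒ unbounded interval.

interval (−∞, 0). Any h>0 works for λ=-8.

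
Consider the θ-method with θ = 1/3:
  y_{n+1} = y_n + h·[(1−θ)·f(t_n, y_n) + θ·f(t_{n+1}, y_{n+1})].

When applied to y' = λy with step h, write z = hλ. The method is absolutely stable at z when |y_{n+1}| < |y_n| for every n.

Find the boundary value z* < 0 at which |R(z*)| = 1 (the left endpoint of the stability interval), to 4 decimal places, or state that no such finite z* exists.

z* = -6.0000.

Test eqn y'=λy, z=hλ:
  y_{n+1} = y_n + z·[2/3·y_n + 1/3·y_{n+1}] ⇒ (1 − 1/3z)y_{n+1} = (1 + 2/3z)y_n
  R(z) = (1 + 2/3z)/(1 − 1/3z).

Boundary: |R(x)|=1, x<0.
x=-1.29: |R|=0.0979
R=−1: 1+2/3x = −1+1/3x ⇒ -1/3x=2 ⇒ x=2/(-1/3)=-6.0000
Confirm numerically:
  x=-5.857: |R|=0.98385 <1
  x=-4.186: |R|=0.74756 <1
  x=-3.022: |R|=0.50548 <1
  x=-6.579: |R|=1.06044 >1
  x=-6.277: |R|=1.02986 >1
So |R|<1 on (-6.0000, 0).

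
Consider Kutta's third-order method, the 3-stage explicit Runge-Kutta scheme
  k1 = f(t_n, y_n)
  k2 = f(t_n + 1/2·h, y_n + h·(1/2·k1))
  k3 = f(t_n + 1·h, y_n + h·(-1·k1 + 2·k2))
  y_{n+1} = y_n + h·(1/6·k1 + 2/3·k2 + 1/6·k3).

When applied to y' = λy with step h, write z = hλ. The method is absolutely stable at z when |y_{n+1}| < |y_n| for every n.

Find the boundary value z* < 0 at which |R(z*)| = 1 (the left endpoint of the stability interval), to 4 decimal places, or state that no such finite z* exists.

left endpoint -2.5127.

With y'=λy (z=hλ):
  order 3, 3-stage ⇒ R(z)=1+z+z^2/2+z^3/6
  (e.g. R(-0.6)=0.54400, |R|=0.54400)

Solve |R(x)|<1 on ℝ⁻.
x=-0.6: |R|=0.5440
|R(-1.62)|=0.0164 |R(-1.23)|=0.2163 |R(-0.68)|=0.4988
Bisect:
  x_lo=-3.2960 |R|=2.8319  x_hi=-0.2229 |R|=0.8001
  mid=-1.75947 |R|=0.11941 →hi
  mid=-2.52773 |R|=1.02482 →lo
  mid=-2.14360 |R|=0.48774 →hi
  mid=-2.33567 |R|=0.73164 →hi
  mid=-2.43170 |R|=0.87163 →hi
  mid=-2.47972 |R|=0.94652 →hi
  mid=-2.50373 |R|=0.98523 →hi
  mid=-2.51573 |R|=1.00492 →lo
  ...
  [-2.51292,-2.51273] ⇒ x*=-2.5127
Stable set (-2.5127, 0).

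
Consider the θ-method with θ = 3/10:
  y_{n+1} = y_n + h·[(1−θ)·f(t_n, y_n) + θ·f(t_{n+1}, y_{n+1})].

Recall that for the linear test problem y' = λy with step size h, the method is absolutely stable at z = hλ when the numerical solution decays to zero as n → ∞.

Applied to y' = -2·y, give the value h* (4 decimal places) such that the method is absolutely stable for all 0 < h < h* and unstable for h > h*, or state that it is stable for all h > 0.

(-5.0000,0); λ=-2 ⇒ h* = (5)/2 = 2.5000.

Test eqn y'=λy, z=hλ:
  y_{n+1} = y_n + z·[7/10·y_n + 3/10·y_{n+1}] ⇒ (1 − 3/10z)y_{n+1} = (1 + 7/10z)y_n
  Hence R(z) = (1 + 7/10z)/(1 − 3/10z).

Solve |R(x)|<1 on ℝ⁻.
x=-0.53: |R|=0.5427
R=−1: 1+7/10x = −1+3/10x ⇒ -2/5x=2 ⇒ x=2/(-2/5)=-5.0000
Confirm numerically:
  x=-4.751: |R|=0.95893 <1
  x=-4.337: |R|=0.88475 <1
  x=-4.050: |R|=0.82844 <1
  x=-2.395: |R|=0.39366 <1
  x=-5.464: |R|=1.07032 >1
  x=-5.416: |R|=1.06340 >1
  x=-5.025: |R|=1.00399 >1
So |R|<1 on (-5.0000, 0).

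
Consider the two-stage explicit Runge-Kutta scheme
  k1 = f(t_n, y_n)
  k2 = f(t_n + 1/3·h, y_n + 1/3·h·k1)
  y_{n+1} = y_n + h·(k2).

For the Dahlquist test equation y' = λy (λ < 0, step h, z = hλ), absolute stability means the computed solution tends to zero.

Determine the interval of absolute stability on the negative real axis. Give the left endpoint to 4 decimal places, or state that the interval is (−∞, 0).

With y'=λy (z=hλ):
  k1=λy_n ⇒ h·k1=z·y_n;  k2=λ(1+1/3z)y_n ⇒ h·k2=z(1+1/3z)y_n
  y_{n+1}/y_n = 1 + z(1+1/3z) = 1 + z + 1/3z²
  so R(z) = 1 + z + 1/3z².

Boundary: |R(x)|=1, x<0.
x=-1.28: |R|=0.2661
R=1: x+1/3x²=0 ⇒ x=−3=-3.0000; min R=1−1/(4·1/3)=0.2500>−1
Confirm numerically:
  x=-2.233: |R|=0.42910 <1
  x=-2.147: |R|=0.38954 <1
  x=-2.114: |R|=0.37567 <1
  x=-2.004: |R|=0.33467 <1
  x=-3.589: |R|=1.70464 >1
  x=-3.290: |R|=1.31803 >1
  x=-3.103: |R|=1.10654 >1
Interval (-3.0000, 0).

z∈(-3.0000,0).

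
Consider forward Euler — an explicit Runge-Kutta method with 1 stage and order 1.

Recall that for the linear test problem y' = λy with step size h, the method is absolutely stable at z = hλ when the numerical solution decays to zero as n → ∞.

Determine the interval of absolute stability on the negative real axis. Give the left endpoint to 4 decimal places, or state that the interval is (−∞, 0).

(-2.0000, 0).

With y'=λy (z=hλ):
  order 1, 1-stage ⇒ R(z)=1+z
  (e.g. R(-1.43)=-0.43000, |R|=0.43000)

Find x<0 with |R(x)|<1.
x=-1.43: |R|=0.4300
|R(-1.29)|=0.2900 |R(-0.85)|=0.1500 |R(-0.76)|=0.2400
Bisect:
  x_lo=-2.8645 |R|=1.8645  x_hi=-0.3969 |R|=0.6031
  mid=-1.63073 |R|=0.63073 →hi
  mid=-2.24763 |R|=1.24763 →lo
  mid=-1.93918 |R|=0.93918 →hi
  mid=-2.09341 |R|=1.09341 →lo
  mid=-2.01629 |R|=1.01629 →lo
  mid=-1.97774 |R|=0.97774 →hi
  mid=-1.99702 |R|=0.99702 →hi
  mid=-2.00666 |R|=1.00666 →lo
  mid=-2.00184 |R|=1.00184 →lo
  ...
  [-2.00003,-1.99988] ⇒ x*=-2.0000
Interval (-2.0000, 0).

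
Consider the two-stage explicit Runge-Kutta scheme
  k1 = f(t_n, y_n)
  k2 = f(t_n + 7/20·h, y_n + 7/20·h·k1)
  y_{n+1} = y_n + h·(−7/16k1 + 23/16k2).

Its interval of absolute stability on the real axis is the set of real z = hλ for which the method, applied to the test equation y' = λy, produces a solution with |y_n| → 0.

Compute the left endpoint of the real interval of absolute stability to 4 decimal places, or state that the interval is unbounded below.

left endpoint -1.9876.

With y'=λy (z=hλ):
  k1=λy_n ⇒ h·k1=z·y_n;  k2=λ(1+7/20z)y_n ⇒ h·k2=z(1+7/20z)y_n
  y_{n+1}/y_n = 1 − 7/16z + 23/16z(1+7/20z) = 1 + z + 161/320z²
  Hence R(z) = 1 + z + 161/320z².

Need |R(x)|<1, x<0.
x=-0.92: |R|=0.5058
R=1: x+161/320x²=0 ⇒ x=−320/161=-1.9876; min R=1−1/(4·161/320)=0.5031>−1
Confirm numerically:
  x=-1.464: |R|=0.61435 <1
  x=-1.350: |R|=0.56695 <1
  x=-1.105: |R|=0.50933 <1
  x=-2.562: |R|=1.74043 >1
  x=-2.082: |R|=1.09891 >1
Interval (-1.9876, 0).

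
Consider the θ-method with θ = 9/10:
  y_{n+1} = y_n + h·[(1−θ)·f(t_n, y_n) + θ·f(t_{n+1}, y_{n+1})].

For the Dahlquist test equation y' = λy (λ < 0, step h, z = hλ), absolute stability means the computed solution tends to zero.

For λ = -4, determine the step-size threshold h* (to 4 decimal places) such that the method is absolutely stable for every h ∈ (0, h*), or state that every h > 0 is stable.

unbounded; (−∞, 0). Any h>0 works for λ=-4.

With y'=λy (z=hλ):
  y_{n+1} = y_n + z·[1/10·y_n + 9/10·y_{n+1}] ⇒ (1 − 9/10z)y_{n+1} = (1 + 1/10z)y_n
  so R(z) = (1 + 1/10z)/(1 − 9/10z).

Solve |R(x)|<1 on ℝ⁻.
x=-1.29: |R|=0.4031
x=-2: |R|=0.2857
x=-10: |R|=0.0000
x=-100: |R|=0.0989
θ=9/10≥1/2 ⇒ |1+1/10x|<|1−9/10x| ∀x<0 ⇒ unbounded interval.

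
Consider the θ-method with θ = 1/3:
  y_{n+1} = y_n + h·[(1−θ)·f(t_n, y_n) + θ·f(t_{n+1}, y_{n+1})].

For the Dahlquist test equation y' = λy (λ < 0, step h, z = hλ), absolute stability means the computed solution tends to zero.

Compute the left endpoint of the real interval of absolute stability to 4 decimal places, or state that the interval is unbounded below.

left endpoint -6.0000.

Test eqn y'=λy, z=hλ:
  y_{n+1} = y_n + z·[2/3·y_n + 1/3·y_{n+1}] ⇒ (1 − 1/3z)y_{n+1} = (1 + 2/3z)y_n
  Hence R(z) = (1 + 2/3z)/(1 − 1/3z).

Need |R(x)|<1, x<0.
x=-1.21: |R|=0.1378
R=−1: 1+2/3x = −1+1/3x ⇒ -1/3x=2 ⇒ x=2/(-1/3)=-6.0000
Confirm numerically:
  x=-5.405: |R|=0.92921 <1
  x=-4.130: |R|=0.73773 <1
  x=-3.929: |R|=0.70111 <1
  x=-6.316: |R|=1.03392 >1
  x=-6.295: |R|=1.03174 >1
Stable set (-6.0000, 0).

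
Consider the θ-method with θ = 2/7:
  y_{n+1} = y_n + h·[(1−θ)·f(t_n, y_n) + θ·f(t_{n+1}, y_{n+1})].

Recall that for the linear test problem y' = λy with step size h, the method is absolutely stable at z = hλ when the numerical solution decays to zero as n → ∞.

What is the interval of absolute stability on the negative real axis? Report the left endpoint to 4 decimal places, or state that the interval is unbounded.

(-4.6667, 0).

Test eqn y'=λy, z=hλ:
  y_{n+1} = y_n + z·[5/7·y_n + 2/7·y_{n+1}] ⇒ (1 − 2/7z)y_{n+1} = (1 + 5/7z)y_n
  R(z) = (1 + 5/7z)/(1 − 2/7z).

Solve |R(x)|<1 on ℝ⁻.
x=-1.67: |R|=0.1306
R=−1: 1+5/7x = −1+2/7x ⇒ -3/7x=2 ⇒ x=2/(-3/7)=-4.6667
Confirm numerically:
  x=-4.127: |R|=0.89386 <1
  x=-3.140: |R|=0.65512 <1
  x=-2.366: |R|=0.41169 <1
  x=-2.114: |R|=0.31796 <1
  x=-4.978: |R|=1.05508 >1
  x=-4.696: |R|=1.00537 >1
Interval (-4.6667, 0).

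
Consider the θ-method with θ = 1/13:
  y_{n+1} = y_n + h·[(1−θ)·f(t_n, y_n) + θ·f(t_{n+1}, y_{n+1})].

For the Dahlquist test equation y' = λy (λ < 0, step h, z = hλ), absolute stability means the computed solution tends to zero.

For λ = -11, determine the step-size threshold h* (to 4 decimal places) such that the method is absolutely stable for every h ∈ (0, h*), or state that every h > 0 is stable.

(-2.3636,0); λ=-11 ⇒ h* = (26/11)/11 = 0.2149.

Set f=λy, z=hλ:
  y_{n+1} = y_n + z·[12/13·y_n + 1/13·y_{n+1}] ⇒ (1 − 1/13z)y_{n+1} = (1 + 12/13z)y_n
  so R(z) = (1 + 12/13z)/(1 − 1/13z).

Need |R(x)|<1, x<0.
x=-1.64: |R|=0.4563
R=−1: 1+12/13x = −1+1/13x ⇒ -11/13x=2 ⇒ x=2/(-11/13)=-2.3636
Confirm numerically:
  x=-2.049: |R|=0.77002 <1
  x=-1.484: |R|=0.33195 <1
  x=-1.221: |R|=0.11617 <1
  x=-1.017: |R|=0.05679 <1
  x=-2.757: |R|=1.27461 >1
  x=-2.474: |R|=1.07845 >1
  x=-2.409: |R|=1.03238 >1
So |R|<1 on (-2.3636, 0).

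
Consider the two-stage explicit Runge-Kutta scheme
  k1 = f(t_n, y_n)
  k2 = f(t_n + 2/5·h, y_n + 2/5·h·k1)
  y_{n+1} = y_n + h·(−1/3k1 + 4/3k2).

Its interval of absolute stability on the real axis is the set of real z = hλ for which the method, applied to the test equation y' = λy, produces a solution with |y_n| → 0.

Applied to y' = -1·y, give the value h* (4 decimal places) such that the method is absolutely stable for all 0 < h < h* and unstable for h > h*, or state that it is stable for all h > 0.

Test eqn y'=λy, z=hλ:
  k1=λy_n ⇒ h·k1=z·y_n;  k2=λ(1+2/5z)y_n ⇒ h·k2=z(1+2/5z)y_n
  y_{n+1}/y_n = 1 − 1/3z + 4/3z(1+2/5z) = 1 + z + 8/15z²
  R(z) = 1 + z + 8/15z².

Need |R(x)|<1, x<0.
x=-0.5: |R|=0.6333
R=1: x+8/15x²=0 ⇒ x=−15/8=-1.8750; min R=1−1/(4·8/15)=0.5312>−1
Confirm numerically:
  x=-1.689: |R|=0.83245 <1
  x=-1.615: |R|=0.77605 <1
  x=-0.986: |R|=0.53250 <1
  x=-0.942: |R|=0.53126 <1
  x=-2.225: |R|=1.41533 >1
  x=-1.950: |R|=1.07800 >1
So |R|<1 on (-1.8750, 0).

(-1.8750,0); λ=-1 ⇒ h* = (15/8)/1 = 1.8750.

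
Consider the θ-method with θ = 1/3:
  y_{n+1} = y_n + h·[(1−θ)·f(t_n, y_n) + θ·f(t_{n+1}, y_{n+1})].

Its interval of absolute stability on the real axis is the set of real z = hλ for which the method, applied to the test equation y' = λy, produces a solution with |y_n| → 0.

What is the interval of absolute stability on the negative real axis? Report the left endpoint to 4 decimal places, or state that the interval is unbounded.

On y'=λy, z=hλ:
  y_{n+1} = y_n + z·[2/3·y_n + 1/3·y_{n+1}] ⇒ (1 − 1/3z)y_{n+1} = (1 + 2/3z)y_n
  ⇒ R(z) = (1 + 2/3z)/(1 − 1/3z).

Find x<0 with |R(x)|<1.
x=-1.62: |R|=0.0519
R=−1: 1+2/3x = −1+1/3x ⇒ -1/3x=2 ⇒ x=2/(-1/3)=-6.0000
Confirm numerically:
  x=-5.163: |R|=0.89746 <1
  x=-5.040: |R|=0.88060 <1
  x=-3.660: |R|=0.64865 <1
  x=-6.345: |R|=1.03692 >1
  x=-6.309: |R|=1.03319 >1
  x=-6.044: |R|=1.00487 >1
So |R|<1 on (-6.0000, 0).

z∈(-6.0000,0).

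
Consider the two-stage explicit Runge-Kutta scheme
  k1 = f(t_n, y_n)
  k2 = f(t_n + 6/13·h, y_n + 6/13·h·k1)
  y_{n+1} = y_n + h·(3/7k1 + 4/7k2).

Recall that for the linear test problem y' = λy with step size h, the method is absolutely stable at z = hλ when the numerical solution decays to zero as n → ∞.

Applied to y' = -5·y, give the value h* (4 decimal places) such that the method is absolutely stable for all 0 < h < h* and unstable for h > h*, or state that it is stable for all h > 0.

On y'=λy, z=hλ:
  k1=λy_n ⇒ h·k1=z·y_n;  k2=λ(1+6/13z)y_n ⇒ h·k2=z(1+6/13z)y_n
  y_{n+1}/y_n = 1 + 3/7z + 4/7z(1+6/13z) = 1 + z + 24/91z²
  so R(z) = 1 + z + 24/91z².

Solve |R(x)|<1 on ℝ⁻.
x=-1.53: |R|=0.0874
R=1: x+24/91x²=0 ⇒ x=−91/24=-3.7917; min R=1−1/(4·24/91)=0.0521>−1
Confirm numerically:
  x=-3.271: |R|=0.55083 <1
  x=-3.248: |R|=0.53429 <1
  x=-2.919: |R|=0.32818 <1
  x=-2.703: |R|=0.22391 <1
  x=-4.278: |R|=1.54871 >1
  x=-4.186: |R|=1.43534 >1
Stable set (-3.7917, 0).

(-3.7917,0); λ=-5 ⇒ h* = (91/24)/5 = 0.7583.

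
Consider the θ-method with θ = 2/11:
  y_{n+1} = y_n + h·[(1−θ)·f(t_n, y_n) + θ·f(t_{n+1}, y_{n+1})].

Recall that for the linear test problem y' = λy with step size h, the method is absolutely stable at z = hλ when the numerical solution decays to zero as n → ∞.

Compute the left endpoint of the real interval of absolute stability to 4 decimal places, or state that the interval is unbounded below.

With y'=λy (z=hλ):
  y_{n+1} = y_n + z·[9/11·y_n + 2/11·y_{n+1}] ⇒ (1 − 2/11z)y_{n+1} = (1 + 9/11z)y_n
  R(z) = (1 + 9/11z)/(1 − 2/11z).

Solve |R(x)|<1 on ℝ⁻.
x=-1.71: |R|=0.3044
R=−1: 1+9/11x = −1+2/11x ⇒ -7/11x=2 ⇒ x=2/(-7/11)=-3.1429
Confirm numerically:
  x=-2.877: |R|=0.88892 <1
  x=-2.148: |R|=0.54472 <1
  x=-2.016: |R|=0.47525 <1
  x=-1.484: |R|=0.16867 <1
  x=-3.709: |R|=1.21517 >1
  x=-3.417: |R|=1.10760 >1
  x=-3.382: |R|=1.09424 >1
So |R|<1 on (-3.1429, 0).

left endpoint -3.1429.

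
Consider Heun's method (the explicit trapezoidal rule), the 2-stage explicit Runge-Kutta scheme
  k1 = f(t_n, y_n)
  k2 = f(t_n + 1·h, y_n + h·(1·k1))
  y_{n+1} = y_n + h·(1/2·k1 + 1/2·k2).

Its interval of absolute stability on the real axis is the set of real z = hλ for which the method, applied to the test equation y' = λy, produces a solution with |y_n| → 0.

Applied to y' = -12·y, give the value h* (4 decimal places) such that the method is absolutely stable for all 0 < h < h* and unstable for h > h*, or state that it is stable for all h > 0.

Test eqn y'=λy, z=hλ:
  order 2, 2-stage ⇒ R(z)=1+z+z^2/2
  (e.g. R(-0.35)=0.71125, |R|=0.71125)

Boundary: |R(x)|=1, x<0.
x=-0.35: |R|=0.7113
|R(-2.04)|=1.0408 |R(-1.3)|=0.5450 |R(-1.02)|=0.5002
Bisect:
  x_lo=-2.4778 |R|=1.5919  x_hi=-0.0560 |R|=0.9456
  mid=-1.26686 |R|=0.53561 →hi
  mid=-1.87230 |R|=0.88046 →hi
  mid=-2.17503 |R|=1.19034 →lo
  mid=-2.02366 |R|=1.02394 →lo
  mid=-1.94798 |R|=0.94934 →hi
  mid=-1.98582 |R|=0.98592 →hi
  mid=-2.00474 |R|=1.00476 →lo
  mid=-1.99528 |R|=0.99530 →hi
  ...
  [-2.00001,-1.99987] ⇒ x*=-2.0000
Stable set (-2.0000, 0).

(-2.0000,0); λ=-12 ⇒ h* = 0.1667.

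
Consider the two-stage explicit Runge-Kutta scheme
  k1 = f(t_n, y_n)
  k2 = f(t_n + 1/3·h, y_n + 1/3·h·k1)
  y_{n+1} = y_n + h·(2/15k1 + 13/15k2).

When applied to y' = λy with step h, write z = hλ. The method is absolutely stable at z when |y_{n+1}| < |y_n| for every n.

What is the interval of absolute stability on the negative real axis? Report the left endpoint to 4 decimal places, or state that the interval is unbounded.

(-3.4615, 0).

Test eqn y'=λy, z=hλ:
  k1=λy_n ⇒ h·k1=z·y_n;  k2=λ(1+1/3z)y_n ⇒ h·k2=z(1+1/3z)y_n
  y_{n+1}/y_n = 1 + 2/15z + 13/15z(1+1/3z) = 1 + z + 13/45z²
  ⇒ R(z) = 1 + z + 13/45z².

Need |R(x)|<1, x<0.
x=-0.87: |R|=0.3487
R=1: x+13/45x²=0 ⇒ x=−45/13=-3.4615; min R=1−1/(4·13/45)=0.1346>−1
Confirm numerically:
  x=-3.257: |R|=0.80755 <1
  x=-2.396: |R|=0.26246 <1
  x=-2.138: |R|=0.18252 <1
  x=-3.992: |R|=1.61175 >1
  x=-3.946: |R|=1.55226 >1
Interval (-3.4615, 0).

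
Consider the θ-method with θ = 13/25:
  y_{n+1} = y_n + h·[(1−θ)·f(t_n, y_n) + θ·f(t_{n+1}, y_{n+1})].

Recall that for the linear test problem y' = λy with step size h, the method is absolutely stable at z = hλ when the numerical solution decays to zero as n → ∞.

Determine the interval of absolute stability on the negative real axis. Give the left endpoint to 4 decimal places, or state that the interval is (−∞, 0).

(−∞, 0) — no finite endpoint.

Set f=λy, z=hλ:
  y_{n+1} = y_n + z·[12/25·y_n + 13/25·y_{n+1}] ⇒ (1 − 13/25z)y_{n+1} = (1 + 12/25z)y_n
  so R(z) = (1 + 12/25z)/(1 − 13/25z).

Find x<0 with |R(x)|<1.
x=-1.39: |R|=0.1932
x=-2: |R|=0.0196
x=-10: |R|=0.6129
x=-100: |R|=0.8868
θ=13/25≥1/2 ⇒ |1+12/25x|<|1−13/25x| ∀x<0 ⇒ unbounded interval.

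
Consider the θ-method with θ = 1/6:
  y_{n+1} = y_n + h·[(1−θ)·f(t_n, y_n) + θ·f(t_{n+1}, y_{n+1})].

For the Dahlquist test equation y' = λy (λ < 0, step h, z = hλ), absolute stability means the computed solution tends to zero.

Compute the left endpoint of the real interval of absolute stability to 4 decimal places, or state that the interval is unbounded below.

Set f=λy, z=hλ:
  y_{n+1} = y_n + z·[5/6·y_n + 1/6·y_{n+1}] ⇒ (1 − 1/6z)y_{n+1} = (1 + 5/6z)y_n
  R(z) = (1 + 5/6z)/(1 − 1/6z).

Solve |R(x)|<1 on ℝ⁻.
x=-1.16: |R|=0.0279
R=−1: 1+5/6x = −1+1/6x ⇒ -2/3x=2 ⇒ x=2/(-2/3)=-3.0000
Confirm numerically:
  x=-2.713: |R|=0.86824 <1
  x=-1.917: |R|=0.45282 <1
  x=-1.617: |R|=0.27373 <1
  x=-3.182: |R|=1.07929 >1
  x=-3.030: |R|=1.01329 >1
Stable set (-3.0000, 0).

z* = -3.0000.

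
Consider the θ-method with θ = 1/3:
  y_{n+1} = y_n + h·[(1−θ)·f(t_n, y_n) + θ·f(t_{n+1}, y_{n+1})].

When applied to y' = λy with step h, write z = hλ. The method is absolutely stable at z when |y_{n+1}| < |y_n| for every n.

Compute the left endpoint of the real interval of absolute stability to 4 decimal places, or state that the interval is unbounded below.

Set f=λy, z=hλ:
  y_{n+1} = y_n + z·[2/3·y_n + 1/3·y_{n+1}] ⇒ (1 − 1/3z)y_{n+1} = (1 + 2/3z)y_n
  R(z) = (1 + 2/3z)/(1 − 1/3z).

Boundary: |R(x)|=1, x<0.
x=-0.88: |R|=0.3196
R=−1: 1+2/3x = −1+1/3x ⇒ -1/3x=2 ⇒ x=2/(-1/3)=-6.0000
Confirm numerically:
  x=-4.710: |R|=0.83268 <1
  x=-3.428: |R|=0.59988 <1
  x=-3.054: |R|=0.51338 <1
  x=-6.575: |R|=1.06005 >1
  x=-6.230: |R|=1.02492 >1
  x=-6.132: |R|=1.01445 >1
So |R|<1 on (-6.0000, 0).

z* = -6.0000.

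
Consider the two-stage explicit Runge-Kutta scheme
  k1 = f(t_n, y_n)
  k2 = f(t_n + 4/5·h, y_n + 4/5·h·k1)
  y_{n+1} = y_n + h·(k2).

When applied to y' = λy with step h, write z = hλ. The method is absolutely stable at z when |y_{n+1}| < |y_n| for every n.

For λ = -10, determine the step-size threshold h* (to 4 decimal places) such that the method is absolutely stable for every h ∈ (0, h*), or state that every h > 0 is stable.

On y'=λy, z=hλ:
  k1=λy_n ⇒ h·k1=z·y_n;  k2=λ(1+4/5z)y_n ⇒ h·k2=z(1+4/5z)y_n
  y_{n+1}/y_n = 1 + z(1+4/5z) = 1 + z + 4/5z²
  so R(z) = 1 + z + 4/5z².

Solve |R(x)|<1 on ℝ⁻.
x=-1.29: |R|=1.0413
R=1: x+4/5x²=0 ⇒ x=−5/4=-1.2500; min R=1−1/(4·4/5)=0.6875>−1
Confirm numerically:
  x=-0.960: |R|=0.77728 <1
  x=-0.655: |R|=0.68822 <1
  x=-0.535: |R|=0.69398 <1
  x=-1.834: |R|=1.85684 >1
  x=-1.686: |R|=1.58808 >1
  x=-1.602: |R|=1.45112 >1
Stable set (-1.2500, 0).

(-1.2500,0); λ=-10 ⇒ h* = (5/4)/10 = 0.1250.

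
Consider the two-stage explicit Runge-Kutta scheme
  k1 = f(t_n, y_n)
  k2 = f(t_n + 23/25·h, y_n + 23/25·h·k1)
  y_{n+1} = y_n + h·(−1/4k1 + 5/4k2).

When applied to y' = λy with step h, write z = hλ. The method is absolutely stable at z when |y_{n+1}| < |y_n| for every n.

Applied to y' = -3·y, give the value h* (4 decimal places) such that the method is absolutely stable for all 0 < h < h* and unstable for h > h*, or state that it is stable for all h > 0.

Test eqn y'=λy, z=hλ:
  k1=λy_n ⇒ h·k1=z·y_n;  k2=λ(1+23/25z)y_n ⇒ h·k2=z(1+23/25z)y_n
  y_{n+1}/y_n = 1 − 1/4z + 5/4z(1+23/25z) = 1 + z + 23/20z²
  ⇒ R(z) = 1 + z + 23/20z².

Need |R(x)|<1, x<0.
x=-1.64: |R|=2.4530
R=1: x+23/20x²=0 ⇒ x=−20/23=-0.8696; min R=1−1/(4·23/20)=0.7826>−1
Confirm numerically:
  x=-0.682: |R|=0.85289 <1
  x=-0.573: |R|=0.80458 <1
  x=-0.426: |R|=0.78270 <1
  x=-1.403: |R|=1.86067 >1
  x=-1.364: |R|=1.77557 >1
  x=-1.211: |R|=1.47550 >1
Interval (-0.8696, 0).

(-0.8696,0); λ=-3 ⇒ h* = (20/23)/3 = 0.2899.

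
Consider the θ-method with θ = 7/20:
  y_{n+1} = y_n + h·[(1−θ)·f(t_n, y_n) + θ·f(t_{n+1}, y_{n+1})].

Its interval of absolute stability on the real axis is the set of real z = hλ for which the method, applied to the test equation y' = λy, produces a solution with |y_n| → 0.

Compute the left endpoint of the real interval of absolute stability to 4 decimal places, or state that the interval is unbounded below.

On y'=λy, z=hλ:
  y_{n+1} = y_n + z·[13/20·y_n + 7/20·y_{n+1}] ⇒ (1 − 7/20z)y_{n+1} = (1 + 13/20z)y_n
  Hence R(z) = (1 + 13/20z)/(1 − 7/20z).

Solve |R(x)|<1 on ℝ⁻.
x=-1.38: |R|=0.0695
R=−1: 1+13/20x = −1+7/20x ⇒ -3/10x=2 ⇒ x=2/(-3/10)=-6.6667
Confirm numerically:
  x=-5.508: |R|=0.88128 <1
  x=-4.378: |R|=0.72886 <1
  x=-3.064: |R|=0.47848 <1
  x=-6.905: |R|=1.02093 >1
  x=-6.817: |R|=1.01332 >1
Stable set (-6.6667, 0).

z* = -6.6667.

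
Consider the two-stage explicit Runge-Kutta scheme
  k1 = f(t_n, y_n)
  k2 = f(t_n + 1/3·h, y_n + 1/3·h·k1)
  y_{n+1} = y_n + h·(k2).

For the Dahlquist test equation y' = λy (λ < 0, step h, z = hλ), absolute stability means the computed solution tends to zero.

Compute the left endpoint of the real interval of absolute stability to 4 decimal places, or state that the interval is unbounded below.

On y'=λy, z=hλ:
  k1=λy_n ⇒ h·k1=z·y_n;  k2=λ(1+1/3z)y_n ⇒ h·k2=z(1+1/3z)y_n
  y_{n+1}/y_n = 1 + z(1+1/3z) = 1 + z + 1/3z²
  so R(z) = 1 + z + 1/3z².

Need |R(x)|<1, x<0.
x=-1.54: |R|=0.2505
R=1: x+1/3x²=0 ⇒ x=−3=-3.0000; min R=1−1/(4·1/3)=0.2500>−1
Confirm numerically:
  x=-2.190: |R|=0.40870 <1
  x=-1.945: |R|=0.31601 <1
  x=-1.403: |R|=0.25314 <1
  x=-3.353: |R|=1.39454 >1
  x=-3.054: |R|=1.05497 >1
Interval (-3.0000, 0).

left endpoint -3.0000.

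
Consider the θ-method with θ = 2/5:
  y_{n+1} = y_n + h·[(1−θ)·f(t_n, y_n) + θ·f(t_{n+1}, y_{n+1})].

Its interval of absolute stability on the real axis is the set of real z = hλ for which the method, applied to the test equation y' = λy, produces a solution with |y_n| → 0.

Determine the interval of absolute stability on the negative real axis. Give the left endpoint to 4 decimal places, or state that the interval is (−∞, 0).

On y'=λy, z=hλ:
  y_{n+1} = y_n + z·[3/5·y_n + 2/5·y_{n+1}] ⇒ (1 − 2/5z)y_{n+1} = (1 + 3/5z)y_n
  so R(z) = (1 + 3/5z)/(1 − 2/5z).

Solve |R(x)|<1 on ℝ⁻.
x=-1.6: |R|=0.0244
R=−1: 1+3/5x = −1+2/5x ⇒ -1/5x=2 ⇒ x=2/(-1/5)=-10.0000
Confirm numerically:
  x=-9.869: |R|=0.99470 <1
  x=-8.197: |R|=0.91572 <1
  x=-8.159: |R|=0.91364 <1
  x=-4.432: |R|=0.59838 <1
  x=-10.237: |R|=1.00930 >1
  x=-10.156: |R|=1.00616 >1
  x=-10.056: |R|=1.00223 >1
So |R|<1 on (-10.0000, 0).

(-10.0000, 0).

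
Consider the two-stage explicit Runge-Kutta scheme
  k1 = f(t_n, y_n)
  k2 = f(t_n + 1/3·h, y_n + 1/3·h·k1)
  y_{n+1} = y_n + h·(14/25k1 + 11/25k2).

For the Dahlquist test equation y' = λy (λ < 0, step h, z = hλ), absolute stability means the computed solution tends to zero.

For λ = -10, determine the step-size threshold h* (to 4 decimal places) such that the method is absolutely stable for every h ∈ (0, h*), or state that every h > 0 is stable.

With y'=λy (z=hλ):
  k1=λy_n ⇒ h·k1=z·y_n;  k2=λ(1+1/3z)y_n ⇒ h·k2=z(1+1/3z)y_n
  y_{n+1}/y_n = 1 + 14/25z + 11/25z(1+1/3z) = 1 + z + 11/75z²
  Hence R(z) = 1 + z + 11/75z².

Boundary: |R(x)|=1, x<0.
x=-0.32: |R|=0.6950
R=1: x+11/75x²=0 ⇒ x=−75/11=-6.8182; min R=1−1/(4·11/75)=-0.7045>−1
Confirm numerically:
  x=-6.255: |R|=0.48334 <1
  x=-5.233: |R|=0.21664 <1
  x=-5.161: |R|=0.25440 <1
  x=-7.403: |R|=1.63498 >1
  x=-7.173: |R|=1.37328 >1
  x=-7.140: |R|=1.33701 >1
So |R|<1 on (-6.8182, 0).

(-6.8182,0); λ=-10 ⇒ h* = (75/11)/10 = 0.6818.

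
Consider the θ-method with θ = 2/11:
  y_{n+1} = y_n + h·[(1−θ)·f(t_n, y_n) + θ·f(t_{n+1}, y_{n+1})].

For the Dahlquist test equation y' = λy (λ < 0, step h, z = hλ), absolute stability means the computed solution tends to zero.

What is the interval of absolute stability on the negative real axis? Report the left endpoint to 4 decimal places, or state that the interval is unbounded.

(-3.1429, 0).

On y'=λy, z=hλ:
  y_{n+1} = y_n + z·[9/11·y_n + 2/11·y_{n+1}] ⇒ (1 − 2/11z)y_{n+1} = (1 + 9/11z)y_n
  R(z) = (1 + 9/11z)/(1 − 2/11z).

Solve |R(x)|<1 on ℝ⁻.
x=-1.54: |R|=0.2031
R=−1: 1+9/11x = −1+2/11x ⇒ -7/11x=2 ⇒ x=2/(-7/11)=-3.1429
Confirm numerically:
  x=-2.649: |R|=0.78789 <1
  x=-2.330: |R|=0.63665 <1
  x=-2.057: |R|=0.49709 <1
  x=-3.500: |R|=1.13889 >1
  x=-3.184: |R|=1.01658 >1
Interval (-3.1429, 0).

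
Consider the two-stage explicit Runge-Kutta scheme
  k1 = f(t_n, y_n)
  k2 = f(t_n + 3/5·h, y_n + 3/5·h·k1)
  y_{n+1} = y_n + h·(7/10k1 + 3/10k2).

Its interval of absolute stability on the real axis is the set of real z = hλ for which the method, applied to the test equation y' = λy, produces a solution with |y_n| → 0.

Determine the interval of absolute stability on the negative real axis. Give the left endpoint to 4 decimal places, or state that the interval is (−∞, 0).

z∈(-5.5556,0).

With y'=λy (z=hλ):
  k1=λy_n ⇒ h·k1=z·y_n;  k2=λ(1+3/5z)y_n ⇒ h·k2=z(1+3/5z)y_n
  y_{n+1}/y_n = 1 + 7/10z + 3/10z(1+3/5z) = 1 + z + 9/50z²
  ⇒ R(z) = 1 + z + 9/50z².

Boundary: |R(x)|=1, x<0.
x=-0.51: |R|=0.5368
R=1: x+9/50x²=0 ⇒ x=−50/9=-5.5556; min R=1−1/(4·9/50)=-0.3889>−1
Confirm numerically:
  x=-4.210: |R|=0.01966 <1
  x=-3.449: |R|=0.30779 <1
  x=-3.012: |R|=0.37901 <1
  x=-6.042: |R|=1.52904 >1
  x=-5.712: |R|=1.16085 >1
Stable set (-5.5556, 0).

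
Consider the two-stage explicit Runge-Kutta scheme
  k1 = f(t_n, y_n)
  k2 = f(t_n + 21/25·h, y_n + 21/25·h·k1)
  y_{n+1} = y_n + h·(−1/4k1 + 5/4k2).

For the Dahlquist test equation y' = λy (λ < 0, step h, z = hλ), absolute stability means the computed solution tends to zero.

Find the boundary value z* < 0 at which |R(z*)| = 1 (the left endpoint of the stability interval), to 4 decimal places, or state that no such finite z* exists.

z* = -0.9524.

On y'=λy, z=hλ:
  k1=λy_n ⇒ h·k1=z·y_n;  k2=λ(1+21/25z)y_n ⇒ h·k2=z(1+21/25z)y_n
  y_{n+1}/y_n = 1 − 1/4z + 5/4z(1+21/25z) = 1 + z + 21/20z²
  so R(z) = 1 + z + 21/20z².

Boundary: |R(x)|=1, x<0.
x=-0.99: |R|=1.0391
R=1: x+21/20x²=0 ⇒ x=−20/21=-0.9524; min R=1−1/(4·21/20)=0.7619>−1
Confirm numerically:
  x=-0.858: |R|=0.91497 <1
  x=-0.819: |R|=0.88530 <1
  x=-0.626: |R|=0.78547 <1
  x=-0.412: |R|=0.76623 <1
  x=-1.521: |R|=1.90811 >1
  x=-1.285: |R|=1.44879 >1
  x=-1.214: |R|=1.33349 >1
Interval (-0.9524, 0).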